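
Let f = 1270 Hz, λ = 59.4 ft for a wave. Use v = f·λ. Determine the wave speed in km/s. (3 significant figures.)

v is given directly by: v = fλ.
f = 1270 Hz; λ = 59.4 ft = 18.11 m.
v = 22994 m/s
22994 m/s × (1 km/s / 1000 m/s) = 22.99 km/s

23.0 km/s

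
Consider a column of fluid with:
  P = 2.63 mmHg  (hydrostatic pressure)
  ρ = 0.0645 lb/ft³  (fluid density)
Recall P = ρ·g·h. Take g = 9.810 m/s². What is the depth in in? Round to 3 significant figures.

1360 in

Solving P = ρ·g·h for h: h = P/(ρ·g).
P = 2.63 mmHg = 350.6 Pa; ρ = 0.0645 lb/ft³ = 1.033 kg/m³; g = 9.810 m/s².
h = 34.59 m
34.59 m × (1 in / 0.02540 m) = 1362 in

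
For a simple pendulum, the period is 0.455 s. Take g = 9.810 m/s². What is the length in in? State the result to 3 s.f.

Rearranging T = 2π√(L/g) for L: L = g·(T/2π)².
T = 0.455 s; g = 9.810 m/s².
L = 0.05144 m
0.05144 m × (1 in / 0.02540 m) = 2.025 in

2.03 in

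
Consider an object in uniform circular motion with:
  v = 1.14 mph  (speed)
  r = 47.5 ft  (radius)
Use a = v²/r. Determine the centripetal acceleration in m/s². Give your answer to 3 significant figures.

Directly: a = v²/r.
v = 1.14 mph = 0.5096 m/s; r = 47.5 ft = 14.48 m.
a = 0.01794 m/s²

0.0179 m/s²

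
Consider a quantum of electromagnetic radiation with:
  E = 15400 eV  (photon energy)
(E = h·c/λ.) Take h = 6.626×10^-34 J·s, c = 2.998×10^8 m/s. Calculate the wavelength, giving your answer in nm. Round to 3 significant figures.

Rearranging E = h·c/λ for λ: λ = hc/E.
E = 15400 eV = 2.467×10^-15 J; h = 6.626×10^-34 J·s; c = 2.998×10^8 m/s.
λ = 8.051×10^-11 m
8.051×10^-11 m × (1 nm / 1.000×10^-9 m) = 0.08051 nm

0.0805 nm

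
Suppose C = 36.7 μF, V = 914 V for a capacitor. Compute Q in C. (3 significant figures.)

Rearranging: Q = CV.
C = 36.7 μF = 3.670×10^-5 F; V = 914 V.
Q = 0.03354 C  (the unit combination reduces to A·s = C)

0.0335 C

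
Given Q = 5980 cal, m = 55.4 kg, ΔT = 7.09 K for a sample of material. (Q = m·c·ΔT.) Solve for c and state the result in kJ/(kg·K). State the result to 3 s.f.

0.0637 kJ/(kg·K)

Rearranging Q = m·c·ΔT for c: c = Q/(m·ΔT).
Q = 5980 cal = 25020 J; m = 55.4 kg; ΔT = 7.09 K.
c = 63.70 J/(kg·K)
63.70 J/(kg·K) × (1 kJ/(kg·K) / 1000 J/(kg·K)) = 0.06370 kJ/(kg·K)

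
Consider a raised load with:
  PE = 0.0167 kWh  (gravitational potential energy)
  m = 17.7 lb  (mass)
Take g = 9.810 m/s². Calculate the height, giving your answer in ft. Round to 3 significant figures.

Rearranging: h = PE/(m·g).
PE = 0.0167 kWh = 60120 J; m = 17.7 lb = 8.029 kg; g = 9.810 m/s².
h = 763.3 m
763.3 m × (1 ft / 0.3048 m) = 2504 ft

2500 ft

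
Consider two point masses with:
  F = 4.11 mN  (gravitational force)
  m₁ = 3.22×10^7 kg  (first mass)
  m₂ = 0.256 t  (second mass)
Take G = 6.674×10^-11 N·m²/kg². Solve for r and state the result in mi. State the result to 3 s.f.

0.00719 mi

Rearranging: r = √(G·m₁m₂/F).
F = 4.11 mN = 0.004110 N; m₁ = 3.22×10^7 kg; m₂ = 0.256 t = 256.0 kg; G = 6.674×10^-11 N·m²/kg².
r = 11.57 m
11.57 m × (1 mi / 1609 m) = 0.007189 mi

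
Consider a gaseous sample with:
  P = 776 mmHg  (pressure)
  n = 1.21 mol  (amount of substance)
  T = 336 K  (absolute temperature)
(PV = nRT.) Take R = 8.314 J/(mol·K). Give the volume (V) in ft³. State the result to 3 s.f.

Solving PV = nRT for V: V = nRT/P.
P = 776 mmHg = 1.035×10^5 Pa; n = 1.21 mol; T = 336 K; R = 8.314 J/(mol·K).
V = 0.03267 m³
0.03267 m³ × (1 ft³ / 0.02832 m³) = 1.154 ft³

1.15 ft³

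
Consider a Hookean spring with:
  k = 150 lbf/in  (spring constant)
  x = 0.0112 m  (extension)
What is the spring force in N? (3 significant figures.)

From Hooke's law: F = kx.
k = 150 lbf/in = 26269 N/m; x = 0.0112 m.
F = 294.2 N

294 N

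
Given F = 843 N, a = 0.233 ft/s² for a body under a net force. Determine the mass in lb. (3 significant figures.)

26200 lb

Rearranging F = m·a for m: m = F/a.
F = 843 N; a = 0.233 ft/s² = 0.07102 m/s².
m = 11870 kg
11870 kg × (1 lb / 0.4536 kg) = 26169 lb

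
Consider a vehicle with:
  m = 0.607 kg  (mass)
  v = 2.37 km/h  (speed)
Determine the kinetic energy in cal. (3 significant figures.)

0.0314 cal

KE is given directly by: KE = ½mv².
m = 0.607 kg; v = 2.37 km/h = 0.6583 m/s.
KE = 0.1315 J  (the unit combination reduces to kg·m²/s² = J)
0.1315 J × (1 cal / 4.184 J) = 0.03144 cal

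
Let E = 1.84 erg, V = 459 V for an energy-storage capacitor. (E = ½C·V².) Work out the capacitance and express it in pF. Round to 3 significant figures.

1.75 pF

Solving E = ½C·V² for C: C = 2E/V².
E = 1.84 erg = 1.840×10^-7 J; V = 459 V.
C = 1.747×10^-12 F
1.747×10^-12 F × (1 pF / 1.000×10^-12 F) = 1.747 pF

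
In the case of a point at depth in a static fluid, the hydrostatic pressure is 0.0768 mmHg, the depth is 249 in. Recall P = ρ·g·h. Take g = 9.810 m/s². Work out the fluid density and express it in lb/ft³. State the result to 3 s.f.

0.0103 lb/ft³

Rearranging: ρ = P/(g·h).
P = 0.0768 mmHg = 10.24 Pa; h = 249 in = 6.325 m; g = 9.810 m/s².
ρ = 0.1650 kg/m³
0.1650 kg/m³ × (1 lb/ft³ / 16.02 kg/m³) = 0.01030 lb/ft³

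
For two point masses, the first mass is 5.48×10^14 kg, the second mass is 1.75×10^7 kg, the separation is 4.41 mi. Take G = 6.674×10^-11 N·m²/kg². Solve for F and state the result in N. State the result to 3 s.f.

From Newton's law of gravitation: F = Gm₁m₂/r².
m₁ = 5.48×10^14 kg; m₂ = 1.75×10^7 kg; r = 4.41 mi = 7097 m; G = 6.674×10^-11 N·m²/kg².
F = 12707 N

12700 N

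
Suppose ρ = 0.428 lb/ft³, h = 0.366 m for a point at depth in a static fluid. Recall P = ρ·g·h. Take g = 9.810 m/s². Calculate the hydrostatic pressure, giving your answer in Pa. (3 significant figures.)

24.6 Pa

Directly: P = ρgh.
ρ = 0.428 lb/ft³ = 6.856 kg/m³; h = 0.366 m; g = 9.810 m/s².
P = 24.62 Pa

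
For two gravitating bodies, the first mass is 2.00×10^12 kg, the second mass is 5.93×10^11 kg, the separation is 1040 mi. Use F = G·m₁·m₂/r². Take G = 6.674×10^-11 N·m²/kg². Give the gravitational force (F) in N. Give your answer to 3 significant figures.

28.3 N

From Newton's law of gravitation: F = Gm₁m₂/r².
m₁ = 2.00×10^12 kg; m₂ = 5.93×10^11 kg; r = 1040 mi = 1.674×10^6 m; G = 6.674×10^-11 N·m²/kg².
F = 28.26 N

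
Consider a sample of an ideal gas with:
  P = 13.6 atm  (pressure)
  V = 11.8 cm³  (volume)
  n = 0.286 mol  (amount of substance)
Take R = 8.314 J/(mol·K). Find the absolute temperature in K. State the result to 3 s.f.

From the ideal-gas law: T = PV/(nR).
P = 13.6 atm = 1.378×10^6 Pa; V = 11.8 cm³ = 1.180×10^-5 m³; n = 0.286 mol; R = 8.314 J/(mol·K).
T = 6.839 K

6.84 K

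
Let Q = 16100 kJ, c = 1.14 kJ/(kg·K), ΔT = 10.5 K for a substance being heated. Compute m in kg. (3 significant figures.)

Rearranging Q = m·c·ΔT for m: m = Q/(c·ΔT).
Q = 16100 kJ = 1.610×10^7 J; c = 1.14 kJ/(kg·K) = 1140 J/(kg·K); ΔT = 10.5 K.
m = 1345 kg

1350 kg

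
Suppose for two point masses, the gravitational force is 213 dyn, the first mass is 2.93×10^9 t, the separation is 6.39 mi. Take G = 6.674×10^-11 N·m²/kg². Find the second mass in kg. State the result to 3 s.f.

Rearranging F = G·m₁·m₂/r² for m₂: m₂ = F·r²/(G·m₁).
F = 213 dyn = 0.002130 N; m₁ = 2.93×10^9 t = 2.930×10^12 kg; r = 6.39 mi = 10284 m; G = 6.674×10^-11 N·m²/kg².
m₂ = 1152 kg

1150 kg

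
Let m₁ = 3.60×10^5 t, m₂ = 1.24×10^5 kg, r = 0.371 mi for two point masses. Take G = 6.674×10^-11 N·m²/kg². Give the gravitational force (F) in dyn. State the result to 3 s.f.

836 dyn

From Newton's law of gravitation: F = Gm₁m₂/r².
m₁ = 3.60×10^5 t = 3.600×10^8 kg; m₂ = 1.24×10^5 kg; r = 0.371 mi = 597.1 m; G = 6.674×10^-11 N·m²/kg².
F = 0.008357 N
0.008357 N × (1 dyn / 1.000×10^-5 N) = 835.7 dyn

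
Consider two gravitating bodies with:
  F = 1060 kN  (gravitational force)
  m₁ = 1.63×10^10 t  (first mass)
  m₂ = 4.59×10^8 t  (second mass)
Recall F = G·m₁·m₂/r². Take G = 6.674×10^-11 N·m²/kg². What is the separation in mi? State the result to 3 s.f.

Solving F = G·m₁·m₂/r² for r: r = √(G·m₁m₂/F).
F = 1060 kN = 1.060×10^6 N; m₁ = 1.63×10^10 t = 1.630×10^13 kg; m₂ = 4.59×10^8 t = 4.590×10^11 kg; G = 6.674×10^-11 N·m²/kg².
r = 21704 m
21704 m × (1 mi / 1609 m) = 13.49 mi

13.5 mi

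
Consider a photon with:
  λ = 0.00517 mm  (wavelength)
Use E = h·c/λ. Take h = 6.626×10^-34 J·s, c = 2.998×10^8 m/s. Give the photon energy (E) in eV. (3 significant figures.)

E is given directly by: E = hc/λ.
λ = 0.00517 mm = 5.170×10^-6 m; h = 6.626×10^-34 J·s; c = 2.998×10^8 m/s.
E = 3.842×10^-20 J  (the unit combination reduces to kg·m²/s² = J)
3.842×10^-20 J × (1 eV / 1.602×10^-19 J) = 0.2398 eV

0.240 eV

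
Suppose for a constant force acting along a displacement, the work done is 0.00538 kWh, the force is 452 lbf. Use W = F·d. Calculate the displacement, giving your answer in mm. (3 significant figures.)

9630 mm

Solving W = F·d for d: d = W/F.
W = 0.00538 kWh = 19368 J; F = 452 lbf = 2011 N.
d = 9.633 m
9.633 m × (1 mm / 0.001000 m) = 9633 mm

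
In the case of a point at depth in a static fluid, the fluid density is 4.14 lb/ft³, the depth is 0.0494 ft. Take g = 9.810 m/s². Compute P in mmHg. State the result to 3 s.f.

0.0735 mmHg

Directly: P = ρgh.
ρ = 4.14 lb/ft³ = 66.32 kg/m³; h = 0.0494 ft = 0.01506 m; g = 9.810 m/s².
P = 9.796 Pa
9.796 Pa × (1 mmHg / 133.3 Pa) = 0.07347 mmHg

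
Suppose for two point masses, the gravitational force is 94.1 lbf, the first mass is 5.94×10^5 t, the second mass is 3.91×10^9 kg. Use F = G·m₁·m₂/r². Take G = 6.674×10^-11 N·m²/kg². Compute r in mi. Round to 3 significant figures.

0.378 mi

Rearranging: r = √(G·m₁m₂/F).
F = 94.1 lbf = 418.6 N; m₁ = 5.94×10^5 t = 5.940×10^8 kg; m₂ = 3.91×10^9 kg; G = 6.674×10^-11 N·m²/kg².
r = 608.5 m
608.5 m × (1 mi / 1609 m) = 0.3781 mi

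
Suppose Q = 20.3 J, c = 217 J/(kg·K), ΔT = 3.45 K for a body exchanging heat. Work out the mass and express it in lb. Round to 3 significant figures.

0.0598 lb

Rearranging Q = m·c·ΔT for m: m = Q/(c·ΔT).
Q = 20.3 J; c = 217 J/(kg·K); ΔT = 3.45 K.
m = 0.02712 kg
0.02712 kg × (1 lb / 0.4536 kg) = 0.05978 lb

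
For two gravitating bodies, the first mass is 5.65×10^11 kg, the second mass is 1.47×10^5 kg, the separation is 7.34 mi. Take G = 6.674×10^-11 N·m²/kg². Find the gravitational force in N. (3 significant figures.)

F is given directly by: F = Gm₁m₂/r².
m₁ = 5.65×10^11 kg; m₂ = 1.47×10^5 kg; r = 7.34 mi = 11813 m; G = 6.674×10^-11 N·m²/kg².
F = 0.03972 N

0.0397 N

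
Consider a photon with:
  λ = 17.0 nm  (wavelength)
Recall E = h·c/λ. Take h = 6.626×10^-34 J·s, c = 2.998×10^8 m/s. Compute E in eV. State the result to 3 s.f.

72.9 eV

Directly: E = hc/λ.
λ = 17.0 nm = 1.700×10^-8 m; h = 6.626×10^-34 J·s; c = 2.998×10^8 m/s.
E = 1.169×10^-17 J
1.169×10^-17 J × (1 eV / 1.602×10^-19 J) = 72.93 eV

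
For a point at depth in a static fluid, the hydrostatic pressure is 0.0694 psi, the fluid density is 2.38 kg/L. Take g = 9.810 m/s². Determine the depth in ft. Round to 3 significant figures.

Rearranging: h = P/(ρ·g).
P = 0.0694 psi = 478.5 Pa; ρ = 2.38 kg/L = 2380 kg/m³; g = 9.810 m/s².
h = 0.02049 m
0.02049 m × (1 ft / 0.3048 m) = 0.06724 ft

0.0672 ft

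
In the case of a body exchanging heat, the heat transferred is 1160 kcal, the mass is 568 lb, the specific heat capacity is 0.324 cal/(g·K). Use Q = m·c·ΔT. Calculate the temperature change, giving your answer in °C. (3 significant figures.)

13.9 °C

Solving Q = m·c·ΔT for ΔT: ΔT = Q/(m·c).
Q = 1160 kcal = 4.853×10^6 J; m = 568 lb = 257.6 kg; c = 0.324 cal/(g·K) = 1356 J/(kg·K).
ΔT = 13.90 K
Since 1 °C = 1 K, 13.90 °C.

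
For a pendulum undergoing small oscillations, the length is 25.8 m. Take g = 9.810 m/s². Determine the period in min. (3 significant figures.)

0.170 min

T is given directly by: T = 2π√(L/g).
L = 25.8 m; g = 9.810 m/s².
T = 10.19 s
10.19 s × (1 min / 60.00 s) = 0.1698 min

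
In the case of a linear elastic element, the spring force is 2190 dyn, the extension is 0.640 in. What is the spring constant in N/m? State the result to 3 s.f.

Solving F = k·x for k: k = F/x.
F = 2190 dyn = 0.02190 N; x = 0.640 in = 0.01626 m.
k = 1.347 N/m

1.35 N/m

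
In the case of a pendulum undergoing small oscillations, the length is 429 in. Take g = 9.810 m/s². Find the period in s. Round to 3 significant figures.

Directly: T = 2π√(L/g).
L = 429 in = 10.90 m; g = 9.810 m/s².
T = 6.622 s

6.62 s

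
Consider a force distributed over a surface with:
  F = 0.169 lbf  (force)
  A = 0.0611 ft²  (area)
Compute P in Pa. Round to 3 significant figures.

132 Pa

Directly: P = F/A.
F = 0.169 lbf = 0.7517 N; A = 0.0611 ft² = 0.005676 m².
P = 132.4 Pa  (the unit combination reduces to kg/(m·s²) = Pa)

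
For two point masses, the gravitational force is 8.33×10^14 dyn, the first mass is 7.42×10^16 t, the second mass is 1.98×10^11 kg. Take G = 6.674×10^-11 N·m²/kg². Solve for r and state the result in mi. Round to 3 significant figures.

213 mi

Rearranging: r = √(G·m₁m₂/F).
F = 8.33×10^14 dyn = 8.330×10^9 N; m₁ = 7.42×10^16 t = 7.420×10^19 kg; m₂ = 1.98×10^11 kg; G = 6.674×10^-11 N·m²/kg².
r = 3.431×10^5 m
3.431×10^5 m × (1 mi / 1609 m) = 213.2 mi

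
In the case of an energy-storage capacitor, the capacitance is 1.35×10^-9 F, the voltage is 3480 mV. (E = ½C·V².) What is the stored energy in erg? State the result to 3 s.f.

0.0817 erg

Directly: E = ½CV².
C = 1.35×10^-9 F; V = 3480 mV = 3.480 V.
E = 8.175×10^-9 J
8.175×10^-9 J × (1 erg / 1.000×10^-7 J) = 0.08175 erg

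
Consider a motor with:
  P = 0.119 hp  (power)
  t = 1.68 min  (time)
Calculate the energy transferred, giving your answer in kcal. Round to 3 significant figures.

Rearranging P = W/t for W: W = P·t.
P = 0.119 hp = 88.74 W; t = 1.68 min = 100.8 s.
W = 8945 J
8945 J × (1 kcal / 4184 J) = 2.138 kcal

2.14 kcal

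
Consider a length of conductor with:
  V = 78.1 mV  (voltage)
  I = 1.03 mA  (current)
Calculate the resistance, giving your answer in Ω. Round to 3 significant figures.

75.8 Ω

From Ohm's law: R = V/I.
V = 78.1 mV = 0.07810 V; I = 1.03 mA = 0.001030 A.
R = 75.83 Ω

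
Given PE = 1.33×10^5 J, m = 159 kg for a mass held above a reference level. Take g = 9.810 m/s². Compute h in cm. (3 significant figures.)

Solving PE = m·g·h for h: h = PE/(m·g).
PE = 1.33×10^5 J; m = 159 kg; g = 9.810 m/s².
h = 85.27 m
85.27 m × (1 cm / 0.01000 m) = 8527 cm

8530 cm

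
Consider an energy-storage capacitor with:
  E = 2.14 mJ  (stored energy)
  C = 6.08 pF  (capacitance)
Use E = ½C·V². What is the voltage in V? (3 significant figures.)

Rearranging: V = √(2E/C).
E = 2.14 mJ = 0.002140 J; C = 6.08 pF = 6.080×10^-12 F.
V = 26532 V  (the unit combination reduces to kg·m²/(A·s³) = V)

26500 V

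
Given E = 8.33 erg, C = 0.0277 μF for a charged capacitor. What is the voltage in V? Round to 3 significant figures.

Rearranging E = ½C·V² for V: V = √(2E/C).
E = 8.33 erg = 8.330×10^-7 J; C = 0.0277 μF = 2.770×10^-8 F.
V = 7.755 V  (the unit combination reduces to kg·m²/(A·s³) = V)

7.76 V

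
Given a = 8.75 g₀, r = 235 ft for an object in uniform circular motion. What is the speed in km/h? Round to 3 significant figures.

Rearranging a = v²/r for v: v = √(a·r).
a = 8.75 g₀ = 85.81 m/s²; r = 235 ft = 71.63 m.
v = 78.40 m/s
78.40 m/s × (1 km/h / 0.2778 m/s) = 282.2 km/h

282 km/h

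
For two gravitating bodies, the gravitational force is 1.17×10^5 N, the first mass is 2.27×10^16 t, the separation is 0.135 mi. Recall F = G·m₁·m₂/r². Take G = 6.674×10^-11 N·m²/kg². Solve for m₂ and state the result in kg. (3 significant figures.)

Rearranging: m₂ = F·r²/(G·m₁).
F = 1.17×10^5 N; m₁ = 2.27×10^16 t = 2.270×10^19 kg; r = 0.135 mi = 217.3 m; G = 6.674×10^-11 N·m²/kg².
m₂ = 3.645 kg

3.65 kg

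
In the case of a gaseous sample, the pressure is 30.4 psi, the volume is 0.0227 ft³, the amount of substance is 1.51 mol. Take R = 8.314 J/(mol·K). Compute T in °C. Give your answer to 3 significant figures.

-262 °C

From the ideal-gas law: T = PV/(nR).
P = 30.4 psi = 2.096×10^5 Pa; V = 0.0227 ft³ = 6.428×10^-4 m³; n = 1.51 mol; R = 8.314 J/(mol·K).
T = 10.73 K
10.73 K − 273.15 = -262.4 °C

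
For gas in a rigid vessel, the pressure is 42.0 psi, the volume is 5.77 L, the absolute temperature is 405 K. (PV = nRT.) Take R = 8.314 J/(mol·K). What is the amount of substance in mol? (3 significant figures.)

0.496 mol

Rearranging: n = PV/(RT).
P = 42.0 psi = 2.896×10^5 Pa; V = 5.77 L = 0.005770 m³; T = 405 K; R = 8.314 J/(mol·K).
n = 0.4962 mol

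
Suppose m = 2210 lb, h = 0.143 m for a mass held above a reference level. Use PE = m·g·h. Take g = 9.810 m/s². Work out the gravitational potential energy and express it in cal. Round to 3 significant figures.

336 cal

Directly: PE = mgh.
m = 2210 lb = 1002 kg; h = 0.143 m; g = 9.810 m/s².
PE = 1406 J
1406 J × (1 cal / 4.184 J) = 336.1 cal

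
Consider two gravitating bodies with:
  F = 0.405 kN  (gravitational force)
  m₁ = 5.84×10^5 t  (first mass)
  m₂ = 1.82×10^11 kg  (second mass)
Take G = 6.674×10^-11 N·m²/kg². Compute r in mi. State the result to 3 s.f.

Rearranging: r = √(G·m₁m₂/F).
F = 0.405 kN = 405.0 N; m₁ = 5.84×10^5 t = 5.840×10^8 kg; m₂ = 1.82×10^11 kg; G = 6.674×10^-11 N·m²/kg².
r = 4185 m
4185 m × (1 mi / 1609 m) = 2.601 mi

2.60 mi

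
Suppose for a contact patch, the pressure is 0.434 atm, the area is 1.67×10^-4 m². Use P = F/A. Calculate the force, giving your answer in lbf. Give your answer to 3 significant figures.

1.65 lbf

Rearranging P = F/A for F: F = P·A.
P = 0.434 atm = 43975 Pa; A = 1.67×10^-4 m².
F = 7.344 N
7.344 N × (1 lbf / 4.448 N) = 1.651 lbf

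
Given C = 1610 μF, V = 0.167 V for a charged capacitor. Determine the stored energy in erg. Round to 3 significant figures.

Directly: E = ½CV².
C = 1610 μF = 0.001610 F; V = 0.167 V.
E = 2.245×10^-5 J  (the unit combination reduces to kg·m²/s² = J)
2.245×10^-5 J × (1 erg / 1.000×10^-7 J) = 224.5 erg

225 erg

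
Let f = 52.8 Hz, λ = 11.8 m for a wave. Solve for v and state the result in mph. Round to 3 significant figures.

1390 mph

v is given directly by: v = fλ.
f = 52.8 Hz; λ = 11.8 m.
v = 623.0 m/s
623.0 m/s × (1 mph / 0.4470 m/s) = 1394 mph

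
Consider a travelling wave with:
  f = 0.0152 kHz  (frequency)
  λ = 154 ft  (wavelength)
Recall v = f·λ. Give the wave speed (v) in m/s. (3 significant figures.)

Directly: v = fλ.
f = 0.0152 kHz = 15.20 Hz; λ = 154 ft = 46.94 m.
v = 713.5 m/s

713 m/s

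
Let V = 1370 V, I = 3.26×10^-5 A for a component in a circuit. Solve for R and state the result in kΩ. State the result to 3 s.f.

42000 kΩ

From Ohm's law: R = V/I.
V = 1370 V; I = 3.26×10^-5 A.
R = 4.202×10^7 Ω
4.202×10^7 Ω × (1 kΩ / 1000 Ω) = 42025 kΩ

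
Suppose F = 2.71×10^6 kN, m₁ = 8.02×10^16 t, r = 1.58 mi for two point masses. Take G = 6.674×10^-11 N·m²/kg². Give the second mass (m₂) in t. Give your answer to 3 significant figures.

From Newton's law of gravitation: m₂ = F·r²/(G·m₁).
F = 2.71×10^6 kN = 2.710×10^9 N; m₁ = 8.02×10^16 t = 8.020×10^19 kg; r = 1.58 mi = 2543 m; G = 6.674×10^-11 N·m²/kg².
m₂ = 3.274×10^6 kg
3.274×10^6 kg × (1 t / 1000 kg) = 3274 t

3270 t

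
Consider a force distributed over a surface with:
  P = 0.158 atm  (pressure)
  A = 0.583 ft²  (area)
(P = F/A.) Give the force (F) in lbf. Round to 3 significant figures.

Rearranging: F = P·A.
P = 0.158 atm = 16009 Pa; A = 0.583 ft² = 0.05416 m².
F = 867.1 N  (the unit combination reduces to kg·m/s² = N)
867.1 N × (1 lbf / 4.448 N) = 194.9 lbf

195 lbf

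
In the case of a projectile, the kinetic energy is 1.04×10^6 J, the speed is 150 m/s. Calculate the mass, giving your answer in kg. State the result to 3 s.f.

Rearranging: m = 2·KE/v².
KE = 1.04×10^6 J; v = 150 m/s.
m = 92.44 kg

92.4 kg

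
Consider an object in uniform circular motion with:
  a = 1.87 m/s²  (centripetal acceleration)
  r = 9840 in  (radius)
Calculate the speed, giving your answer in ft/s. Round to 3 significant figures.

Rearranging: v = √(a·r).
a = 1.87 m/s²; r = 9840 in = 249.9 m.
v = 21.62 m/s
21.62 m/s × (1 ft/s / 0.3048 m/s) = 70.93 ft/s

70.9 ft/s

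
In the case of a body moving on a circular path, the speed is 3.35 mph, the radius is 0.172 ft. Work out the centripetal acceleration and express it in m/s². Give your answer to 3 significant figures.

Directly: a = v²/r.
v = 3.35 mph = 1.498 m/s; r = 0.172 ft = 0.05243 m.
a = 42.78 m/s²

42.8 m/s²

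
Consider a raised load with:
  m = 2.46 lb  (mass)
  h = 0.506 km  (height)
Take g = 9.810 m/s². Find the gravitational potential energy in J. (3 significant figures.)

Directly: PE = mgh.
m = 2.46 lb = 1.116 kg; h = 0.506 km = 506.0 m; g = 9.810 m/s².
PE = 5539 J  (the unit combination reduces to kg·m²/s² = J)

5540 J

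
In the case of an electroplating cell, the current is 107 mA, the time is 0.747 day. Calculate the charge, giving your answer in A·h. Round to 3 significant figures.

Directly: q = It.
I = 107 mA = 0.1070 A; t = 0.747 day = 64541 s.
q = 6906 C
6906 C × (1 A·h / 3600 C) = 1.918 A·h

1.92 A·h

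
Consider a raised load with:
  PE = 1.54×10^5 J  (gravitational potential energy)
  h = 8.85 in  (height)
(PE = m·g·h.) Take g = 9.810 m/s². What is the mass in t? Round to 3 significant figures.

Rearranging: m = PE/(g·h).
PE = 1.54×10^5 J; h = 8.85 in = 0.2248 m; g = 9.810 m/s².
m = 69835 kg
69835 kg × (1 t / 1000 kg) = 69.84 t

69.8 t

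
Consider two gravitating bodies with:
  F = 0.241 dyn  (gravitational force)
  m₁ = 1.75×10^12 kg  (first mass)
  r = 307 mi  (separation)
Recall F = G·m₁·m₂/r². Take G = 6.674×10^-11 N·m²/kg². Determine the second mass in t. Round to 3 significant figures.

5.04 t

From Newton's law of gravitation: m₂ = F·r²/(G·m₁).
F = 0.241 dyn = 2.410×10^-6 N; m₁ = 1.75×10^12 kg; r = 307 mi = 4.941×10^5 m; G = 6.674×10^-11 N·m²/kg².
m₂ = 5037 kg
5037 kg × (1 t / 1000 kg) = 5.037 t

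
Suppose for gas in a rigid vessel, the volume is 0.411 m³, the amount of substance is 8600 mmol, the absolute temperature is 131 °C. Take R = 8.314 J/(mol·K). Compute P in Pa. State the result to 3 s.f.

70300 Pa

From the ideal-gas law: P = nRT/V.
V = 0.411 m³; n = 8600 mmol = 8.600 mol; T = 131 °C = 404.1 K; R = 8.314 J/(mol·K).
P = 70309 Pa  (the unit combination reduces to kg/(m·s²) = Pa)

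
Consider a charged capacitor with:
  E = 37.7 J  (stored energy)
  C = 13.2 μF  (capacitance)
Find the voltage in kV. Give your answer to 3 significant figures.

2.39 kV

Solving E = ½C·V² for V: V = √(2E/C).
E = 37.7 J; C = 13.2 μF = 1.320×10^-5 F.
V = 2390 V
2390 V × (1 kV / 1000 V) = 2.390 kV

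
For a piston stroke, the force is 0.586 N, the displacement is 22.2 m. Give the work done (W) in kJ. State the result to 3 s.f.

0.0130 kJ

W is given directly by: W = F·d.
F = 0.586 N; d = 22.2 m.
W = 13.01 J  (the unit combination reduces to kg·m²/s² = J)
13.01 J × (1 kJ / 1000 J) = 0.01301 kJ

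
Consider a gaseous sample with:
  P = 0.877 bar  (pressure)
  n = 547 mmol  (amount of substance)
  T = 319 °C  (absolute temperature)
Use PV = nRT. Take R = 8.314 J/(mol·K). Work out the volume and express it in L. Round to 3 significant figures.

30.7 L

From the ideal-gas law: V = nRT/P.
P = 0.877 bar = 87700 Pa; n = 547 mmol = 0.5470 mol; T = 319 °C = 592.1 K; R = 8.314 J/(mol·K).
V = 0.03071 m³
0.03071 m³ × (1 L / 0.001000 m³) = 30.71 L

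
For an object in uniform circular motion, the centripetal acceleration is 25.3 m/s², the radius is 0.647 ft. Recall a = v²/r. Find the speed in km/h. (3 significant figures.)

Rearranging: v = √(a·r).
a = 25.3 m/s²; r = 0.647 ft = 0.1972 m.
v = 2.234 m/s
2.234 m/s × (1 km/h / 0.2778 m/s) = 8.041 km/h

8.04 km/h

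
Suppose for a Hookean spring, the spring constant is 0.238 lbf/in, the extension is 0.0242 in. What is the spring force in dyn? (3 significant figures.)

2560 dyn

Directly: F = kx.
k = 0.238 lbf/in = 41.68 N/m; x = 0.0242 in = 6.147×10^-4 m.
F = 0.02562 N  (the unit combination reduces to kg·m/s² = N)
0.02562 N × (1 dyn / 1.000×10^-5 N) = 2562 dyn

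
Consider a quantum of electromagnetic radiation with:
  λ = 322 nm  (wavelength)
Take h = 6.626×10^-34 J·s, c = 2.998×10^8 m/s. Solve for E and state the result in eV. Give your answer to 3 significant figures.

3.85 eV

E is given directly by: E = hc/λ.
λ = 322 nm = 3.220×10^-7 m; h = 6.626×10^-34 J·s; c = 2.998×10^8 m/s.
E = 6.169×10^-19 J
6.169×10^-19 J × (1 eV / 1.602×10^-19 J) = 3.850 eV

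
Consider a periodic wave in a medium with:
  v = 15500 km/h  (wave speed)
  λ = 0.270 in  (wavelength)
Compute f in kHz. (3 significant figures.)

628 kHz

Solving v = f·λ for f: f = v/λ.
v = 15500 km/h = 4306 m/s; λ = 0.270 in = 0.006858 m.
f = 6.278×10^5 Hz
6.278×10^5 Hz × (1 kHz / 1000 Hz) = 627.8 kHz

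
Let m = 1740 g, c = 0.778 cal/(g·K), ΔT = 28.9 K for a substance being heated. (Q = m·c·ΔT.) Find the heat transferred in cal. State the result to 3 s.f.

Directly: Q = mcΔT.
m = 1740 g = 1.740 kg; c = 0.778 cal/(g·K) = 3255 J/(kg·K); ΔT = 28.9 K.
Q = 1.637×10^5 J
1.637×10^5 J × (1 cal / 4.184 J) = 39123 cal

39100 cal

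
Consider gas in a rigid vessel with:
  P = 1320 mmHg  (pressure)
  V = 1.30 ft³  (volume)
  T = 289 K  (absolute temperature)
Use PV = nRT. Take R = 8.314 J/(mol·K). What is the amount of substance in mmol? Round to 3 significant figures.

From the ideal-gas law: n = PV/(RT).
P = 1320 mmHg = 1.760×10^5 Pa; V = 1.30 ft³ = 0.03681 m³; T = 289 K; R = 8.314 J/(mol·K).
n = 2.696 mol
2.696 mol × (1 mmol / 0.001000 mol) = 2696 mmol

2700 mmol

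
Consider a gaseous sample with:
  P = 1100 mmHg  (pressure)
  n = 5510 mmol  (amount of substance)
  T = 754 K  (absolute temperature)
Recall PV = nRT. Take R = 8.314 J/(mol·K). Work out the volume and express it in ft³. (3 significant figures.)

8.32 ft³

From the ideal-gas law: V = nRT/P.
P = 1100 mmHg = 1.467×10^5 Pa; n = 5510 mmol = 5.510 mol; T = 754 K; R = 8.314 J/(mol·K).
V = 0.2355 m³
0.2355 m³ × (1 ft³ / 0.02832 m³) = 8.318 ft³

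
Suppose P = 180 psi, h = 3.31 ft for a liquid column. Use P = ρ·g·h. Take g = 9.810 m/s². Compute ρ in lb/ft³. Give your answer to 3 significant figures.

7830 lb/ft³

Solving P = ρ·g·h for ρ: ρ = P/(g·h).
P = 180 psi = 1.241×10^6 Pa; h = 3.31 ft = 1.009 m; g = 9.810 m/s².
ρ = 1.254×10^5 kg/m³
1.254×10^5 kg/m³ × (1 lb/ft³ / 16.02 kg/m³) = 7828 lb/ft³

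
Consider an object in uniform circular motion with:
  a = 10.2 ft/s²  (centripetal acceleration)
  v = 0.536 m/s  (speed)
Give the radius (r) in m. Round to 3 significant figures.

0.0924 m

Solving a = v²/r for r: r = v²/a.
a = 10.2 ft/s² = 3.109 m/s²; v = 0.536 m/s.
r = 0.09241 m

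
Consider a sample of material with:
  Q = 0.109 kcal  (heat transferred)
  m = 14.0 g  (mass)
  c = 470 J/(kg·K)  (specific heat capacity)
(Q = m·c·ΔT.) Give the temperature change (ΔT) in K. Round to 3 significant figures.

Solving Q = m·c·ΔT for ΔT: ΔT = Q/(m·c).
Q = 0.109 kcal = 456.1 J; m = 14.0 g = 0.01400 kg; c = 470 J/(kg·K).
ΔT = 69.31 K

69.3 K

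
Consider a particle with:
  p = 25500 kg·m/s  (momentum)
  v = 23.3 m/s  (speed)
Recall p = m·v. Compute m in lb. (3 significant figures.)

2410 lb

Rearranging: m = p/v.
p = 25500 kg·m/s; v = 23.3 m/s.
m = 1094 kg
1094 kg × (1 lb / 0.4536 kg) = 2413 lb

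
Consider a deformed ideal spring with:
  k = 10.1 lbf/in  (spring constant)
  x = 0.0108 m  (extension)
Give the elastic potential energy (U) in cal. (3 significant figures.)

0.0247 cal

U is given directly by: U = ½kx².
k = 10.1 lbf/in = 1769 N/m; x = 0.0108 m.
U = 0.1032 J
0.1032 J × (1 cal / 4.184 J) = 0.02465 cal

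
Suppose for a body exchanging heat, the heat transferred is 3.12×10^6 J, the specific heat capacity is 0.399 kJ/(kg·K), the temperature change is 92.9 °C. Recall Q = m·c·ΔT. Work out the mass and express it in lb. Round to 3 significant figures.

186 lb

Rearranging Q = m·c·ΔT for m: m = Q/(c·ΔT).
Q = 3.12×10^6 J; c = 0.399 kJ/(kg·K) = 399.0 J/(kg·K); ΔT = 92.9 °C = 92.90 K.
m = 84.17 kg
84.17 kg × (1 lb / 0.4536 kg) = 185.6 lb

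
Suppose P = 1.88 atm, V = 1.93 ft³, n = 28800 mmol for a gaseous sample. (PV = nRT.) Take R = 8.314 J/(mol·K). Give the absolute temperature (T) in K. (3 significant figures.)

From the ideal-gas law: T = PV/(nR).
P = 1.88 atm = 1.905×10^5 Pa; V = 1.93 ft³ = 0.05465 m³; n = 28800 mmol = 28.80 mol; R = 8.314 J/(mol·K).
T = 43.48 K

43.5 K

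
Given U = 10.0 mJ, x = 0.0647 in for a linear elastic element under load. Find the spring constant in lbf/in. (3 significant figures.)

Rearranging U = ½k·x² for k: k = 2U/x².
U = 10.0 mJ = 0.01000 J; x = 0.0647 in = 0.001643 m.
k = 7405 N/m
7405 N/m × (1 lbf/in / 175.1 N/m) = 42.29 lbf/in

42.3 lbf/in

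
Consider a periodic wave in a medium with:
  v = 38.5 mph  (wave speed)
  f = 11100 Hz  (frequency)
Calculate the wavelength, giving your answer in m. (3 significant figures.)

Solving v = f·λ for λ: λ = v/f.
v = 38.5 mph = 17.21 m/s; f = 11100 Hz.
λ = 0.001551 m

0.00155 m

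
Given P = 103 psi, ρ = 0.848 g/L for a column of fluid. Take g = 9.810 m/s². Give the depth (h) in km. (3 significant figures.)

85.4 km

Rearranging P = ρ·g·h for h: h = P/(ρ·g).
P = 103 psi = 7.102×10^5 Pa; ρ = 0.848 g/L = 0.8480 kg/m³; g = 9.810 m/s².
h = 85367 m
85367 m × (1 km / 1000 m) = 85.37 km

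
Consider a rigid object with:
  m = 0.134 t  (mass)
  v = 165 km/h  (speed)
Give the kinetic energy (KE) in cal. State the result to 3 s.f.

KE is given directly by: KE = ½mv².
m = 0.134 t = 134.0 kg; v = 165 km/h = 45.83 m/s.
KE = 1.407×10^5 J
1.407×10^5 J × (1 cal / 4.184 J) = 33639 cal

33600 cal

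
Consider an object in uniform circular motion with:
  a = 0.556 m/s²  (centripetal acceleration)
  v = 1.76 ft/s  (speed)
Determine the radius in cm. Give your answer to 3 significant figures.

Rearranging a = v²/r for r: r = v²/a.
a = 0.556 m/s²; v = 1.76 ft/s = 0.5364 m/s.
r = 0.5176 m
0.5176 m × (1 cm / 0.01000 m) = 51.76 cm

51.8 cm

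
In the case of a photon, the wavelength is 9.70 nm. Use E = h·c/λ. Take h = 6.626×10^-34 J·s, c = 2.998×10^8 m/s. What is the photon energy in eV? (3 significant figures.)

E is given directly by: E = hc/λ.
λ = 9.70 nm = 9.700×10^-9 m; h = 6.626×10^-34 J·s; c = 2.998×10^8 m/s.
E = 2.048×10^-17 J
2.048×10^-17 J × (1 eV / 1.602×10^-19 J) = 127.8 eV

128 eV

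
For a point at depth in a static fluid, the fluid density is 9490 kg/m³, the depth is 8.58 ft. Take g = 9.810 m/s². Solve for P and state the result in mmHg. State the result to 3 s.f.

1830 mmHg

P is given directly by: P = ρgh.
ρ = 9490 kg/m³; h = 8.58 ft = 2.615 m; g = 9.810 m/s².
P = 2.435×10^5 Pa
2.435×10^5 Pa × (1 mmHg / 133.3 Pa) = 1826 mmHg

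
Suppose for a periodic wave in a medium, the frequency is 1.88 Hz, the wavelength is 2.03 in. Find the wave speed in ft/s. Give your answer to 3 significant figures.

0.318 ft/s

Directly: v = fλ.
f = 1.88 Hz; λ = 2.03 in = 0.05156 m.
v = 0.09694 m/s
0.09694 m/s × (1 ft/s / 0.3048 m/s) = 0.3180 ft/s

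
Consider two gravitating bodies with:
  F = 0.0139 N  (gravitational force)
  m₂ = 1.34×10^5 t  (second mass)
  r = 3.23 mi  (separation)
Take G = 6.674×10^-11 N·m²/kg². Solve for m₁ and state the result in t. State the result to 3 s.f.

From Newton's law of gravitation: m₁ = F·r²/(G·m₂).
F = 0.0139 N; m₂ = 1.34×10^5 t = 1.340×10^8 kg; r = 3.23 mi = 5198 m; G = 6.674×10^-11 N·m²/kg².
m₁ = 4.200×10^7 kg
4.200×10^7 kg × (1 t / 1000 kg) = 41998 t

42000 t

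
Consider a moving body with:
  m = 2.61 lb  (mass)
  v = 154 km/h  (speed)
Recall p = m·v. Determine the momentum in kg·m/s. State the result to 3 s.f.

50.6 kg·m/s

Directly: p = mv.
m = 2.61 lb = 1.184 kg; v = 154 km/h = 42.78 m/s.
p = 50.64 kg·m/s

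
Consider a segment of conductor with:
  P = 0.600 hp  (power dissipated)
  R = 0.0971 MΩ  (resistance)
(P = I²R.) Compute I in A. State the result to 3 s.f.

0.0679 A

Rearranging: I = √(P/R).
P = 0.600 hp = 447.4 W; R = 0.0971 MΩ = 97100 Ω.
I = 0.06788 A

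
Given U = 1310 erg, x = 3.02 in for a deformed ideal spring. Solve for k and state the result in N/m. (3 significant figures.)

Rearranging U = ½k·x² for k: k = 2U/x².
U = 1310 erg = 1.310×10^-4 J; x = 3.02 in = 0.07671 m.
k = 0.04453 N/m

0.0445 N/m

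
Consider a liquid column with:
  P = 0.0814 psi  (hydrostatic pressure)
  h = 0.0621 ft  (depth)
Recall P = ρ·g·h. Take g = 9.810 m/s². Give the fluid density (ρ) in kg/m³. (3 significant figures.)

Solving P = ρ·g·h for ρ: ρ = P/(g·h).
P = 0.0814 psi = 561.2 Pa; h = 0.0621 ft = 0.01893 m; g = 9.810 m/s².
ρ = 3023 kg/m³

3020 kg/m³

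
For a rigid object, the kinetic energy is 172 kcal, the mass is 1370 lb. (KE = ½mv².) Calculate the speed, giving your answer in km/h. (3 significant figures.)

173 km/h

Solving KE = ½mv² for v: v = √(2·KE/m).
KE = 172 kcal = 7.196×10^5 J; m = 1370 lb = 621.4 kg.
v = 48.13 m/s
48.13 m/s × (1 km/h / 0.2778 m/s) = 173.3 km/h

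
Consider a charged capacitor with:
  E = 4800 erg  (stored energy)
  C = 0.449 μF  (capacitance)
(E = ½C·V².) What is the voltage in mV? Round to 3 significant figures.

46200 mV

Rearranging: V = √(2E/C).
E = 4800 erg = 4.800×10^-4 J; C = 0.449 μF = 4.490×10^-7 F.
V = 46.24 V
46.24 V × (1 mV / 0.001000 V) = 46239 mV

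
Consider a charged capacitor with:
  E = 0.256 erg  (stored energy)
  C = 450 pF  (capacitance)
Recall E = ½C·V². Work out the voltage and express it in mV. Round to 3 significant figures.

10700 mV

Rearranging E = ½C·V² for V: V = √(2E/C).
E = 0.256 erg = 2.560×10^-8 J; C = 450 pF = 4.500×10^-10 F.
V = 10.67 V
10.67 V × (1 mV / 0.001000 V) = 10667 mV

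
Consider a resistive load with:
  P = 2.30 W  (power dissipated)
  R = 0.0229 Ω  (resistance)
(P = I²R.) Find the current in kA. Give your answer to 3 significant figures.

Solving P = I²R for I: I = √(P/R).
P = 2.30 W; R = 0.0229 Ω.
I = 10.02 A
10.02 A × (1 kA / 1000 A) = 0.01002 kA

0.0100 kA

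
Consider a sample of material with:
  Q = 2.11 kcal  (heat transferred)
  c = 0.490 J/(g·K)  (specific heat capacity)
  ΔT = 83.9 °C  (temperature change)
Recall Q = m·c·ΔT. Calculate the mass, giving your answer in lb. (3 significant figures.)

0.473 lb

Rearranging Q = m·c·ΔT for m: m = Q/(c·ΔT).
Q = 2.11 kcal = 8828 J; c = 0.490 J/(g·K) = 490.0 J/(kg·K); ΔT = 83.9 °C = 83.90 K.
m = 0.2147 kg
0.2147 kg × (1 lb / 0.4536 kg) = 0.4734 lb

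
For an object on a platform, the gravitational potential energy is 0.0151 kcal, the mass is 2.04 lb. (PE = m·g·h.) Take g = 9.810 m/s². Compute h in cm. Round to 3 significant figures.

696 cm

Rearranging PE = m·g·h for h: h = PE/(m·g).
PE = 0.0151 kcal = 63.18 J; m = 2.04 lb = 0.9253 kg; g = 9.810 m/s².
h = 6.960 m
6.960 m × (1 cm / 0.01000 m) = 696.0 cm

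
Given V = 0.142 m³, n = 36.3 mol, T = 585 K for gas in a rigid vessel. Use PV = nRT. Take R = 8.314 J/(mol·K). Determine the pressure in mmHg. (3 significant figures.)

9330 mmHg

Directly: P = nRT/V.
V = 0.142 m³; n = 36.3 mol; T = 585 K; R = 8.314 J/(mol·K).
P = 1.243×10^6 Pa  (the unit combination reduces to kg/(m·s²) = Pa)
1.243×10^6 Pa × (1 mmHg / 133.3 Pa) = 9326 mmHg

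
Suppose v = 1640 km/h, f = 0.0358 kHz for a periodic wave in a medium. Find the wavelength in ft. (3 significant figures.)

Rearranging v = f·λ for λ: λ = v/f.
v = 1640 km/h = 455.6 m/s; f = 0.0358 kHz = 35.80 Hz.
λ = 12.73 m
12.73 m × (1 ft / 0.3048 m) = 41.75 ft

41.7 ft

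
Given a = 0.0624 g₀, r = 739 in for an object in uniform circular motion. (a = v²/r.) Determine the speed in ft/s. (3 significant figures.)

11.1 ft/s

Rearranging: v = √(a·r).
a = 0.0624 g₀ = 0.6119 m/s²; r = 739 in = 18.77 m.
v = 3.389 m/s
3.389 m/s × (1 ft/s / 0.3048 m/s) = 11.12 ft/s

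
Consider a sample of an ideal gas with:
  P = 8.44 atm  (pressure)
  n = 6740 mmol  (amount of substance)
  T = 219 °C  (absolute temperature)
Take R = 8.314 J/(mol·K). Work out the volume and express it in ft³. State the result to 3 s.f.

From the ideal-gas law: V = nRT/P.
P = 8.44 atm = 8.552×10^5 Pa; n = 6740 mmol = 6.740 mol; T = 219 °C = 492.1 K; R = 8.314 J/(mol·K).
V = 0.03225 m³
0.03225 m³ × (1 ft³ / 0.02832 m³) = 1.139 ft³

1.14 ft³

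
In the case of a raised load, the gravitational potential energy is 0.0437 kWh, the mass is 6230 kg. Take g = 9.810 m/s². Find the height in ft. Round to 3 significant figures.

8.45 ft

Rearranging PE = m·g·h for h: h = PE/(m·g).
PE = 0.0437 kWh = 1.573×10^5 J; m = 6230 kg; g = 9.810 m/s².
h = 2.574 m
2.574 m × (1 ft / 0.3048 m) = 8.445 ft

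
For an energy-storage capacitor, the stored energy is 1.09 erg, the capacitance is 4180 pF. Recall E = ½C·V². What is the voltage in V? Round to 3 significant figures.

7.22 V

Rearranging: V = √(2E/C).
E = 1.09 erg = 1.090×10^-7 J; C = 4180 pF = 4.180×10^-9 F.
V = 7.222 V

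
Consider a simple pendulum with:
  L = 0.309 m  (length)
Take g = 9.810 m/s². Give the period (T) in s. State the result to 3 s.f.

Directly: T = 2π√(L/g).
L = 0.309 m; g = 9.810 m/s².
T = 1.115 s

1.12 s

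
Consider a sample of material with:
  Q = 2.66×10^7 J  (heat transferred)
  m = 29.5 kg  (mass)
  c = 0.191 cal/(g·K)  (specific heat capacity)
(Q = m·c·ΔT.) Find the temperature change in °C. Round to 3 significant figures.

1130 °C

Solving Q = m·c·ΔT for ΔT: ΔT = Q/(m·c).
Q = 2.66×10^7 J; m = 29.5 kg; c = 0.191 cal/(g·K) = 799.1 J/(kg·K).
ΔT = 1128 K
Since 1 °C = 1 K, 1128 °C.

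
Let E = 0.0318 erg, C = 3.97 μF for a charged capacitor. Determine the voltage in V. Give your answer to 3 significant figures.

0.0400 V

Rearranging E = ½C·V² for V: V = √(2E/C).
E = 0.0318 erg = 3.180×10^-9 J; C = 3.97 μF = 3.970×10^-6 F.
V = 0.04003 V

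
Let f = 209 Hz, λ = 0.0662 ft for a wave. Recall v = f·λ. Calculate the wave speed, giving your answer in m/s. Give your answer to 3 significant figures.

v is given directly by: v = fλ.
f = 209 Hz; λ = 0.0662 ft = 0.02018 m.
v = 4.217 m/s

4.22 m/s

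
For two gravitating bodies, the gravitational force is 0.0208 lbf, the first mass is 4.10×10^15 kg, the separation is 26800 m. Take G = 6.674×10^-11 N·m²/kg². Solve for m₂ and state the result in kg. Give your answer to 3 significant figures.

243 kg

Rearranging: m₂ = F·r²/(G·m₁).
F = 0.0208 lbf = 0.09252 N; m₁ = 4.10×10^15 kg; r = 26800 m; G = 6.674×10^-11 N·m²/kg².
m₂ = 242.9 kg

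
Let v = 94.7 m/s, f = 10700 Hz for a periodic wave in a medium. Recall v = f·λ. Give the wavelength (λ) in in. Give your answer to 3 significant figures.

0.348 in

Rearranging v = f·λ for λ: λ = v/f.
v = 94.7 m/s; f = 10700 Hz.
λ = 0.008850 m
0.008850 m × (1 in / 0.02540 m) = 0.3484 in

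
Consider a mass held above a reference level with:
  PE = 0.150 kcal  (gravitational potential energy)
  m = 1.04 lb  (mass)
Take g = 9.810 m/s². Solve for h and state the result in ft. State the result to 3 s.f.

Rearranging PE = m·g·h for h: h = PE/(m·g).
PE = 0.150 kcal = 627.6 J; m = 1.04 lb = 0.4717 kg; g = 9.810 m/s².
h = 135.6 m
135.6 m × (1 ft / 0.3048 m) = 444.9 ft

445 ft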